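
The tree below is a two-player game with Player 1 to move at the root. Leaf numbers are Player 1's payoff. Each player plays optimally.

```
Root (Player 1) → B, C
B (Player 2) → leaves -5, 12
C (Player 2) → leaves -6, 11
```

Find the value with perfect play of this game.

B (Player 2): min(-5, 12) = -5
C (Player 2): min(-6, 11) = -6
Root (Player 1): max(-5, -6) = -5

-5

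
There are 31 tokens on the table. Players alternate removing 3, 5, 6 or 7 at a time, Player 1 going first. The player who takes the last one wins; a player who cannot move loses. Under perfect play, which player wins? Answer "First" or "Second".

Second

W/L table (W = player to move can force a win):
i:   0  1  2  3  4  5  6  7  8  9 10 11 12 13 14 15 16 17 18 19 20 21 22 23 24 25 26 27 28 29 30 31
     L  L  L  W  W  W  W  W  W  W  L  L  L  W  W  W  W  W  W  W  L  L  L  W  W  W  W  W  W  W  L  L
Position 31 is L, so the second player wins.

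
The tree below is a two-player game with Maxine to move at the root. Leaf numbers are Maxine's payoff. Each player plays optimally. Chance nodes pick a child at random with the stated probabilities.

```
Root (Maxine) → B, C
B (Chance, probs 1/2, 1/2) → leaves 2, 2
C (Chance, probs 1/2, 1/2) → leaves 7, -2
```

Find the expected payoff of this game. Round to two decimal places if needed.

2.5

B (Chance): 1/2·2 + 1/2·2 = 2
C (Chance): 1/2·7 + 1/2·-2 = 2.5
Root (Maxine): max(2, 2.5) = 2.5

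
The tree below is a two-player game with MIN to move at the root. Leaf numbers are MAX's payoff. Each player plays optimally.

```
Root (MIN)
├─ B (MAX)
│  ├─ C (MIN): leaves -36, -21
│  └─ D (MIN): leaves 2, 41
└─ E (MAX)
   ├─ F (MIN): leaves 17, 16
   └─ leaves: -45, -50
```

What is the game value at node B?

C: min(-36, -21) = -36
D: min(2, 41) = 2
B: max(-36, 2) = 2

2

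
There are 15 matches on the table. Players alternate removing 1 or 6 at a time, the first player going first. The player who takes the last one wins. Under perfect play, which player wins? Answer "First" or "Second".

W/L table (W = player to move can force a win):
i:   0  1  2  3  4  5  6  7  8  9 10 11 12 13 14 15
     L  W  L  W  L  W  W  L  W  L  W  L  W  W  L  W
Position 15 is W, so the first player wins.

First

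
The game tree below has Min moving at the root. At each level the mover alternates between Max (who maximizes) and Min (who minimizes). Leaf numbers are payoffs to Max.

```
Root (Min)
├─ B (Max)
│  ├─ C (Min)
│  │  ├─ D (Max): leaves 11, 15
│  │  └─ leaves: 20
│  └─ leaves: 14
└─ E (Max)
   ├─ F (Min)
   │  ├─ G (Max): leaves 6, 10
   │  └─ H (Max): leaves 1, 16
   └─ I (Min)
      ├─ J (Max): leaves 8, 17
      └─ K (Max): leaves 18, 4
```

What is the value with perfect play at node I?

17

J: max(8, 17) = 17
K: max(18, 4) = 18
I: min(17, 18) = 17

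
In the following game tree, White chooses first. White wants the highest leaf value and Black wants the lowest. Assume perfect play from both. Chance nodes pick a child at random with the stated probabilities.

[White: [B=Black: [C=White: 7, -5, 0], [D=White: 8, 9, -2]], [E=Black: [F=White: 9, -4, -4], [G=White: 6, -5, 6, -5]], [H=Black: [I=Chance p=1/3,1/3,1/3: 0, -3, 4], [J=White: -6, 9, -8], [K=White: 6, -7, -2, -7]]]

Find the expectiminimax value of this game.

C (White): max(7, -5, 0) = 7
D (White): max(8, 9, -2) = 9
B (Black): min(7, 9) = 7
F (White): max(9, -4, -4) = 9
G (White): max(6, -5, 6, -5) = 6
E (Black): min(9, 6) = 6
I (Chance): 1/3·0 + 1/3·-3 + 1/3·4 = 0.33
J (White): max(-6, 9, -8) = 9
K (White): max(6, -7, -2, -7) = 6
H (Black): min(0.33, 9, 6) = 0.33
Root (White): max(7, 6, 0.33) = 7

7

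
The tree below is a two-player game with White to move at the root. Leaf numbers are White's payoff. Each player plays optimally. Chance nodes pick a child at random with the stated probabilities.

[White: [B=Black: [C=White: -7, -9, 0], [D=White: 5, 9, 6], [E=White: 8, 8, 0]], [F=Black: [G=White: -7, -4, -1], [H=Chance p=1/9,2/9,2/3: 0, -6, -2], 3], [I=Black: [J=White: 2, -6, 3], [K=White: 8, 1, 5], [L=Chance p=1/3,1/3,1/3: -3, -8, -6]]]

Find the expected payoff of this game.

0

C (White): max(-7, -9, 0) = 0
D (White): max(5, 9, 6) = 9
E (White): max(8, 8, 0) = 8
B (Black): min(0, 9, 8) = 0
G (White): max(-7, -4, -1) = -1
H (Chance): 1/9·0 + 2/9·-6 + 2/3·-2 = -2.67
F (Black): min(-1, -2.67, 3) = -2.67
J (White): max(2, -6, 3) = 3
K (White): max(8, 1, 5) = 8
L (Chance): 1/3·-3 + 1/3·-8 + 1/3·-6 = -5.67
I (Black): min(3, 8, -5.67) = -5.67
Root (White): max(0, -2.67, -5.67) = 0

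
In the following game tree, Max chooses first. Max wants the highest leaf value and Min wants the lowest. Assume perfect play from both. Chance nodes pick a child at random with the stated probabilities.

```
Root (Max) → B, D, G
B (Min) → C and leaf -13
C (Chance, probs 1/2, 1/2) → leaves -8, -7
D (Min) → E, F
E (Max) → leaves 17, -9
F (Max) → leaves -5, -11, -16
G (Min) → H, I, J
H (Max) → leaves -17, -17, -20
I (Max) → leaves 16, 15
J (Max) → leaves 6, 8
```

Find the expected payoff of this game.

-5

C (Chance): 1/2·-8 + 1/2·-7 = -7.5
B (Min): min(-7.5, -13) = -13
E (Max): max(17, -9) = 17
F (Max): max(-5, -11, -16) = -5
D (Min): min(17, -5) = -5
H (Max): max(-17, -17, -20) = -17
I (Max): max(16, 15) = 16
J (Max): max(6, 8) = 8
G (Min): min(-17, 16, 8) = -17
Root (Max): max(-13, -5, -17) = -5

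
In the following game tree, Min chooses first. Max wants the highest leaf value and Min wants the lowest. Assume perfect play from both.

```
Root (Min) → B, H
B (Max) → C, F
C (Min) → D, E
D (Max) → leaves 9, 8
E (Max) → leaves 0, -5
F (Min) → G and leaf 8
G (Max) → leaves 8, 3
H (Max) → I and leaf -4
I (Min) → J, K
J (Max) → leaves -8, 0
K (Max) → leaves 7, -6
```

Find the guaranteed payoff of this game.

D (Max): max(9, 8) = 9
E (Max): max(0, -5) = 0
C (Min): min(9, 0) = 0
G (Max): max(8, 3) = 8
F (Min): min(8, 8) = 8
B (Max): max(0, 8) = 8
J (Max): max(-8, 0) = 0
K (Max): max(7, -6) = 7
I (Min): min(0, 7) = 0
H (Max): max(0, -4) = 0
Root (Min): min(8, 0) = 0

0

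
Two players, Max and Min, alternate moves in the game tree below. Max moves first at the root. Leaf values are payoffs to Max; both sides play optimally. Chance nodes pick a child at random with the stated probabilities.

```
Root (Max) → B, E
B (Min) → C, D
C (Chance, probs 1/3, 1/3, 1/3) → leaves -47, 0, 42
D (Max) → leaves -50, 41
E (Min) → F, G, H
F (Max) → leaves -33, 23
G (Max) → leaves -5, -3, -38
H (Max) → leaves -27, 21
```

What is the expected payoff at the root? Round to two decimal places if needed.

-1.67

C (Chance): 1/3·-47 + 1/3·0 + 1/3·42 = -1.67
D (Max): max(-50, 41) = 41
B (Min): min(-1.67, 41) = -1.67
F (Max): max(-33, 23) = 23
G (Max): max(-5, -3, -38) = -3
H (Max): max(-27, 21) = 21
E (Min): min(23, -3, 21) = -3
Root (Max): max(-1.67, -3) = -1.67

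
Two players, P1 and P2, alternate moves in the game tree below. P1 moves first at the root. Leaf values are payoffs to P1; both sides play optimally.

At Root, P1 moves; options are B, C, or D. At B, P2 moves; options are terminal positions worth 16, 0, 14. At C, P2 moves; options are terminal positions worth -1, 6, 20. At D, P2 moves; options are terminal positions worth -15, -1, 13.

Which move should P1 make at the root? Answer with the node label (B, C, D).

B

B (P2): min(16, 0, 14) = 0
C (P2): min(-1, 6, 20) = -1
D (P2): min(-15, -1, 13) = -15
Root (P1): max(0, -1, -15) = 0
P1 picks the child with the highest value: B (value 0).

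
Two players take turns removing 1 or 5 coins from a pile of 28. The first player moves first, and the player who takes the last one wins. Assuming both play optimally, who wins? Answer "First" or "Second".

Compute winning (W) and losing (L) positions by backward induction:
i:   0  1  2  3  4  5  6  7  8  9 10 11 12 13 14 15 16 17 18 19 20 21 22 23 24 25 26 27 28
     L  W  L  W  L  W  L  W  L  W  L  W  L  W  L  W  L  W  L  W  L  W  L  W  L  W  L  W  L
Position 28 is L, so the second player wins.

Second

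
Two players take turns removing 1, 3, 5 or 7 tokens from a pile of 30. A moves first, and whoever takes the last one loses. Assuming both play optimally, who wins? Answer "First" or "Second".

First

i:   0  1  2  3  4  5  6  7  8  9 10 11 12 13 14 15 16 17 18 19 20 21 22 23 24 25 26 27 28 29 30
     W  L  W  L  W  L  W  L  W  L  W  L  W  L  W  L  W  L  W  L  W  L  W  L  W  L  W  L  W  L  W
Position 30 is W, so the first player wins.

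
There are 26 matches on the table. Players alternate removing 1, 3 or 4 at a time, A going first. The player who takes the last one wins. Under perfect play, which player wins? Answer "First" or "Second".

First

i:   0  1  2  3  4  5  6  7  8  9 10 11 12 13 14 15 16 17 18 19 20 21 22 23 24 25 26
     L  W  L  W  W  W  W  L  W  L  W  W  W  W  L  W  L  W  W  W  W  L  W  L  W  W  W
Position 26 is W, so the first player wins.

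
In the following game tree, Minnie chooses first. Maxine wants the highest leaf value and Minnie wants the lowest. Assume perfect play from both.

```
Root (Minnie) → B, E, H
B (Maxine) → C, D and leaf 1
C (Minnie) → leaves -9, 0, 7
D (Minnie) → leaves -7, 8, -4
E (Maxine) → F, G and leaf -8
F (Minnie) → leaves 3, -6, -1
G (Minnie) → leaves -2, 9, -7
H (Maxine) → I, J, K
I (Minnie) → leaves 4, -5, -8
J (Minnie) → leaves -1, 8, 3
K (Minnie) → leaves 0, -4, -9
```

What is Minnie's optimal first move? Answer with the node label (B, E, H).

E

C (Minnie): min(-9, 0, 7) = -9
D (Minnie): min(-7, 8, -4) = -7
B (Maxine): max(-9, -7, 1) = 1
F (Minnie): min(3, -6, -1) = -6
G (Minnie): min(-2, 9, -7) = -7
E (Maxine): max(-6, -7, -8) = -6
I (Minnie): min(4, -5, -8) = -8
J (Minnie): min(-1, 8, 3) = -1
K (Minnie): min(0, -4, -9) = -9
H (Maxine): max(-8, -1, -9) = -1
Root (Minnie): min(1, -6, -1) = -6
Minnie picks the child with the lowest value: E (value -6).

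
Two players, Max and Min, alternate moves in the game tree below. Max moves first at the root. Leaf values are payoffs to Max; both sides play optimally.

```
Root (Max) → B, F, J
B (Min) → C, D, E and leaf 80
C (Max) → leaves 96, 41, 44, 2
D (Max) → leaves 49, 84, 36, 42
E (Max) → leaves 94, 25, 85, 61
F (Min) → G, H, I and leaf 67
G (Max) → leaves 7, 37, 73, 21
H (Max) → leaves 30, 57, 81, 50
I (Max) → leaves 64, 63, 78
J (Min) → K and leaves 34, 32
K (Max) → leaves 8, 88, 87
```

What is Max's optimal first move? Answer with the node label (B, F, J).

B

C (Max): max(96, 41, 44, 2) = 96
D (Max): max(49, 84, 36, 42) = 84
E (Max): max(94, 25, 85, 61) = 94
B (Min): min(96, 84, 94, 80) = 80
G (Max): max(7, 37, 73, 21) = 73
H (Max): max(30, 57, 81, 50) = 81
I (Max): max(64, 63, 78) = 78
F (Min): min(73, 81, 78, 67) = 67
K (Max): max(8, 88, 87) = 88
J (Min): min(88, 34, 32) = 32
Root (Max): max(80, 67, 32) = 80
Max picks the child with the highest value: B (value 80).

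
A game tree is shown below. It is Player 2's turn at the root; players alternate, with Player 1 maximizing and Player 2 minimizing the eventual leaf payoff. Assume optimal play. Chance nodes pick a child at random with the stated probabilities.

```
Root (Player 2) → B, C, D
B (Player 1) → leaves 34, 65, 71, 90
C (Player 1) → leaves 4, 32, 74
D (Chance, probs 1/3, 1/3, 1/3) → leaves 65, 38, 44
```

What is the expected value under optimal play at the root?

B (Player 1): max(34, 65, 71, 90) = 90
C (Player 1): max(4, 32, 74) = 74
D (Chance): 1/3·65 + 1/3·38 + 1/3·44 = 49
Root (Player 2): min(90, 74, 49) = 49

49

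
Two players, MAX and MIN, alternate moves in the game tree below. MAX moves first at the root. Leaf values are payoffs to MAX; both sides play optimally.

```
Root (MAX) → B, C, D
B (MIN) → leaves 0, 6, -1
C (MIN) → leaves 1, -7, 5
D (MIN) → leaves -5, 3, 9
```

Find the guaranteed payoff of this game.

-1

B (MIN): min(0, 6, -1) = -1
C (MIN): min(1, -7, 5) = -7
D (MIN): min(-5, 3, 9) = -5
Root (MAX): max(-1, -7, -5) = -1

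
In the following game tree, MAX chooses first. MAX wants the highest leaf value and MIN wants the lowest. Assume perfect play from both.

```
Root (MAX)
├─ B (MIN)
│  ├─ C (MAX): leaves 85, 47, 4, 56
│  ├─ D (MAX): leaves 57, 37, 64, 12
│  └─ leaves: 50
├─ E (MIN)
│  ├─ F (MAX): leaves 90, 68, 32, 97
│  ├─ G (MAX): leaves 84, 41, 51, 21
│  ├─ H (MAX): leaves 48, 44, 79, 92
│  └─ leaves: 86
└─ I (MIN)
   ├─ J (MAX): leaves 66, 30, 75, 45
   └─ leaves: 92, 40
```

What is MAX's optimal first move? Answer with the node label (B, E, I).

C (MAX): max(85, 47, 4, 56) = 85
D (MAX): max(57, 37, 64, 12) = 64
B (MIN): min(85, 64, 50) = 50
F (MAX): max(90, 68, 32, 97) = 97
G (MAX): max(84, 41, 51, 21) = 84
H (MAX): max(48, 44, 79, 92) = 92
E (MIN): min(97, 84, 92, 86) = 84
J (MAX): max(66, 30, 75, 45) = 75
I (MIN): min(75, 92, 40) = 40
Root (MAX): max(50, 84, 40) = 84
MAX picks the child with the highest value: E (value 84).

E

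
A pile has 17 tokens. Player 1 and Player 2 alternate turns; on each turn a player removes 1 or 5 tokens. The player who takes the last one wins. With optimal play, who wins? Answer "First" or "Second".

First

Positions where the player to move wins (W) vs loses (L):
i:   0  1  2  3  4  5  6  7  8  9 10 11 12 13 14 15 16 17
     L  W  L  W  L  W  L  W  L  W  L  W  L  W  L  W  L  W
Position 17 is W, so the first player wins.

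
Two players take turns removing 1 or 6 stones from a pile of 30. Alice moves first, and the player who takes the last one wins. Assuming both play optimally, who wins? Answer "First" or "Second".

Second

i:   0  1  2  3  4  5  6  7  8  9 10 11 12 13 14 15 16 17 18 19 20 21 22 23 24 25 26 27 28 29 30
     L  W  L  W  L  W  W  L  W  L  W  L  W  W  L  W  L  W  L  W  W  L  W  L  W  L  W  W  L  W  L
Position 30 is L, so the second player wins.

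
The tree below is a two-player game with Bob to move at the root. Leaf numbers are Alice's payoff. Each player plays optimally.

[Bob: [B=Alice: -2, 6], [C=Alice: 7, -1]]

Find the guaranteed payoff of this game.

B (Alice): max(-2, 6) = 6
C (Alice): max(7, -1) = 7
Root (Bob): min(6, 7) = 6

6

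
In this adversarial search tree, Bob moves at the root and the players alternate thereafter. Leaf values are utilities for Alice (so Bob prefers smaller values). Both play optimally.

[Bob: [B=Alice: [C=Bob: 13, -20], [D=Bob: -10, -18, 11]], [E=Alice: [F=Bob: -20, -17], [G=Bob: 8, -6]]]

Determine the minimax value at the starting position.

C (Bob): min(13, -20) = -20
D (Bob): min(-10, -18, 11) = -18
B (Alice): max(-20, -18) = -18
F (Bob): min(-20, -17) = -20
G (Bob): min(8, -6) = -6
E (Alice): max(-20, -6) = -6
Root (Bob): min(-18, -6) = -18

-18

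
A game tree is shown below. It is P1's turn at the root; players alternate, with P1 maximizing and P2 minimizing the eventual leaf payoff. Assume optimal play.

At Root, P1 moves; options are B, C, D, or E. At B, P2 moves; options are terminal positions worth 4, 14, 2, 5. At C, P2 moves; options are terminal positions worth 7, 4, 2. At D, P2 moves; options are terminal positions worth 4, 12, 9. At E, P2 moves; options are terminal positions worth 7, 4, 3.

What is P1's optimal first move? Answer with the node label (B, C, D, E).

B (P2): min(4, 14, 2, 5) = 2
C (P2): min(7, 4, 2) = 2
D (P2): min(4, 12, 9) = 4
E (P2): min(7, 4, 3) = 3
Root (P1): max(2, 2, 4, 3) = 4
P1 picks the child with the highest value: D (value 4).

D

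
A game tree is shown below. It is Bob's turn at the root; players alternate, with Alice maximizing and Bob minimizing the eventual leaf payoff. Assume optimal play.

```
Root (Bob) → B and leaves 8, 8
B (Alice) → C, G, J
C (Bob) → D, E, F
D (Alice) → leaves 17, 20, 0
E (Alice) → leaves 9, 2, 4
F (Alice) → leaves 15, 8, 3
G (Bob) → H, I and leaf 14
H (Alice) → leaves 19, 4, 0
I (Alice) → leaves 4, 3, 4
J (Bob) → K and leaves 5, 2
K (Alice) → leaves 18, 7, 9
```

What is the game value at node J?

K: max(18, 7, 9) = 18
J: min(18, 5, 2) = 2

2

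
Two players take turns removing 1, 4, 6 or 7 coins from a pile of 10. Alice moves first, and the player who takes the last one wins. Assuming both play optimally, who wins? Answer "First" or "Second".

Positions where the player to move wins (W) vs loses (L):
i:   0  1  2  3  4  5  6  7  8  9 10
     L  W  L  W  W  L  W  W  W  W  L
Position 10 is L, so the second player wins.

Second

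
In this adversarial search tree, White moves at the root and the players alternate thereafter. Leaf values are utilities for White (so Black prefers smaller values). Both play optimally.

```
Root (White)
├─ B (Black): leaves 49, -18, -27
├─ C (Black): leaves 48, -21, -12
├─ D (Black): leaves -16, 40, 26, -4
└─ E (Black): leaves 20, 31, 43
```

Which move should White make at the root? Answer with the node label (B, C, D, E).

E

B (Black): min(49, -18, -27) = -27
C (Black): min(48, -21, -12) = -21
D (Black): min(-16, 40, 26, -4) = -16
E (Black): min(20, 31, 43) = 20
Root (White): max(-27, -21, -16, 20) = 20
White picks the child with the highest value: E (value 20).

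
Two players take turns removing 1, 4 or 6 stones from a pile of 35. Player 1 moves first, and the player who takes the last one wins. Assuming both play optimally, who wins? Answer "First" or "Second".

Second

Compute winning (W) and losing (L) positions by backward induction:
i:   0  1  2  3  4  5  6  7  8  9 10 11 12 13 14 15 16 17 18 19 20 21 22 23 24 25 26 27 28 29 30 31 32 33 34 35
     L  W  L  W  W  L  W  L  W  W  L  W  L  W  W  L  W  L  W  W  L  W  L  W  W  L  W  L  W  W  L  W  L  W  W  L
Position 35 is L, so the second player wins.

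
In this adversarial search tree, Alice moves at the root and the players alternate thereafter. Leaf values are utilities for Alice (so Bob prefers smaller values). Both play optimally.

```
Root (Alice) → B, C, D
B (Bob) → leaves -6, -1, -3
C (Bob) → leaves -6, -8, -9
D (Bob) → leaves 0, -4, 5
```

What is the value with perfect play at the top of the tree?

B (Bob): min(-6, -1, -3) = -6
C (Bob): min(-6, -8, -9) = -9
D (Bob): min(0, -4, 5) = -4
Root (Alice): max(-6, -9, -4) = -4

-4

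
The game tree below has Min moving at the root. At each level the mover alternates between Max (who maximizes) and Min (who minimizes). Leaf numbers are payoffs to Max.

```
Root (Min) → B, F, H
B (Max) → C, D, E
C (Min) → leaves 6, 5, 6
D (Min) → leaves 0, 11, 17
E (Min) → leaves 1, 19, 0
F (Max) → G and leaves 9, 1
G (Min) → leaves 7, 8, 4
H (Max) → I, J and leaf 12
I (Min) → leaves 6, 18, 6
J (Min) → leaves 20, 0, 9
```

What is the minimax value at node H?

12

I: min(6, 18, 6) = 6
J: min(20, 0, 9) = 0
H: max(6, 0, 12) = 12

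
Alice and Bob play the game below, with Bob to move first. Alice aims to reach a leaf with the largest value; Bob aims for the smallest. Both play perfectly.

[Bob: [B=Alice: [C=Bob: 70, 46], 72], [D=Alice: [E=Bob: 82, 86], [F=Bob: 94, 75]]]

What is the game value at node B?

C: min(70, 46) = 46
B: max(46, 72) = 72

72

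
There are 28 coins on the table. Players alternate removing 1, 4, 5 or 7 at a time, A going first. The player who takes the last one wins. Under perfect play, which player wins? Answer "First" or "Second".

First

W/L table (W = player to move can force a win):
i:   0  1  2  3  4  5  6  7  8  9 10 11 12 13 14 15 16 17 18 19 20 21 22 23 24 25 26 27 28
     L  W  L  W  W  W  W  W  L  W  L  W  W  W  W  W  L  W  L  W  W  W  W  W  L  W  L  W  W
Position 28 is W, so the first player wins.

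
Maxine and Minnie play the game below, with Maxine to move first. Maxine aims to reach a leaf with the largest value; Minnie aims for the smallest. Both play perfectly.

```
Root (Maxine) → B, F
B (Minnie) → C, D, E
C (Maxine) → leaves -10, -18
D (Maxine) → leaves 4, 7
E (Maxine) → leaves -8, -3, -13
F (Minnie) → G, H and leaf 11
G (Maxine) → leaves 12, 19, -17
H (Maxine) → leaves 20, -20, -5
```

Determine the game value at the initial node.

11

C (Maxine): max(-10, -18) = -10
D (Maxine): max(4, 7) = 7
E (Maxine): max(-8, -3, -13) = -3
B (Minnie): min(-10, 7, -3) = -10
G (Maxine): max(12, 19, -17) = 19
H (Maxine): max(20, -20, -5) = 20
F (Minnie): min(19, 20, 11) = 11
Root (Maxine): max(-10, 11) = 11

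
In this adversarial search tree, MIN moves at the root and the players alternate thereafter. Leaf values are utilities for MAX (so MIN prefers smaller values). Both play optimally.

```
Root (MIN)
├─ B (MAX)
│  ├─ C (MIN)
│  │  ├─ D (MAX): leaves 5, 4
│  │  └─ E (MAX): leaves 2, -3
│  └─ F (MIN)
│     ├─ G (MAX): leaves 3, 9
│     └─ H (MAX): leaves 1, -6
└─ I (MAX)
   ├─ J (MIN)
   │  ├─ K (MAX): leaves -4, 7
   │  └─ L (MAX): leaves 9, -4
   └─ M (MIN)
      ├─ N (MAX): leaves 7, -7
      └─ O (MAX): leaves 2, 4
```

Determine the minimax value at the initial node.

D (MAX): max(5, 4) = 5
E (MAX): max(2, -3) = 2
C (MIN): min(5, 2) = 2
G (MAX): max(3, 9) = 9
H (MAX): max(1, -6) = 1
F (MIN): min(9, 1) = 1
B (MAX): max(2, 1) = 2
K (MAX): max(-4, 7) = 7
L (MAX): max(9, -4) = 9
J (MIN): min(7, 9) = 7
N (MAX): max(7, -7) = 7
O (MAX): max(2, 4) = 4
M (MIN): min(7, 4) = 4
I (MAX): max(7, 4) = 7
Root (MIN): min(2, 7) = 2

2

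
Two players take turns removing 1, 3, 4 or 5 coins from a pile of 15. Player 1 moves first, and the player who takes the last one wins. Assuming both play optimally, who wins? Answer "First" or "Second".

Mark each pile size as W (mover wins) or L (mover loses):
i:   0  1  2  3  4  5  6  7  8  9 10 11 12 13 14 15
     L  W  L  W  W  W  W  W  L  W  L  W  W  W  W  W
Position 15 is W, so the first player wins.

First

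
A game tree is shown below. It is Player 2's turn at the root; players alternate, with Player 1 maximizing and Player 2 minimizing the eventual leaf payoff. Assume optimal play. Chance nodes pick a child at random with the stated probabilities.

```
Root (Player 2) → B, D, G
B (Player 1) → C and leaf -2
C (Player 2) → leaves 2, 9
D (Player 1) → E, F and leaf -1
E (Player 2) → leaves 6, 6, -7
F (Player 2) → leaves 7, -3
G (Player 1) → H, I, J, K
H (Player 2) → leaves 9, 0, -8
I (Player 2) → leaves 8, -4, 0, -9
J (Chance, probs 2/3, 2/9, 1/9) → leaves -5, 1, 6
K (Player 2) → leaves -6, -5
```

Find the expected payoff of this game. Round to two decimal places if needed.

-2.44

C (Player 2): min(2, 9) = 2
B (Player 1): max(2, -2) = 2
E (Player 2): min(6, 6, -7) = -7
F (Player 2): min(7, -3) = -3
D (Player 1): max(-7, -3, -1) = -1
H (Player 2): min(9, 0, -8) = -8
I (Player 2): min(8, -4, 0, -9) = -9
J (Chance): 2/3·-5 + 2/9·1 + 1/9·6 = -2.44
K (Player 2): min(-6, -5) = -6
G (Player 1): max(-8, -9, -2.44, -6) = -2.44
Root (Player 2): min(2, -1, -2.44) = -2.44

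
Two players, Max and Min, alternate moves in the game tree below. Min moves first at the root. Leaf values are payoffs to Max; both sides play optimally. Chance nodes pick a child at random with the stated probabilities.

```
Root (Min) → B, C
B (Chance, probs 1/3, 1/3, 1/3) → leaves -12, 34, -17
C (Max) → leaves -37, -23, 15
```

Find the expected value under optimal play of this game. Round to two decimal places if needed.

1.67

B (Chance): 1/3·-12 + 1/3·34 + 1/3·-17 = 1.67
C (Max): max(-37, -23, 15) = 15
Root (Min): min(1.67, 15) = 1.67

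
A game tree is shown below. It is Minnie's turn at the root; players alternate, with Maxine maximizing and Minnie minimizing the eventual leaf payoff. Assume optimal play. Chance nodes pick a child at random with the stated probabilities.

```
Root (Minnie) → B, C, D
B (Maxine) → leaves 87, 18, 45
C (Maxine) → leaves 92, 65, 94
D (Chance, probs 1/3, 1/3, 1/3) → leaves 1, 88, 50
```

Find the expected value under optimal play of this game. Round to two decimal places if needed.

B (Maxine): max(87, 18, 45) = 87
C (Maxine): max(92, 65, 94) = 94
D (Chance): 1/3·1 + 1/3·88 + 1/3·50 = 46.33
Root (Minnie): min(87, 94, 46.33) = 46.33

46.33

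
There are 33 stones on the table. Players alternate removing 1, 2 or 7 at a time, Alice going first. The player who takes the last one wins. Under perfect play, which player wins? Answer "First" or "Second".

Mark each pile size as W (mover wins) or L (mover loses):
i:   0  1  2  3  4  5  6  7  8  9 10 11 12 13 14 15 16 17 18 19 20 21 22 23 24 25 26 27 28 29 30 31 32 33
     L  W  W  L  W  W  L  W  W  L  W  W  L  W  W  L  W  W  L  W  W  L  W  W  L  W  W  L  W  W  L  W  W  L
Position 33 is L, so the second player wins.

Second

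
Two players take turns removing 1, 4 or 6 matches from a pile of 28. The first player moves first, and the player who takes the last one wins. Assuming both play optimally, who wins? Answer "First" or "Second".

W/L table (W = player to move can force a win):
i:   0  1  2  3  4  5  6  7  8  9 10 11 12 13 14 15 16 17 18 19 20 21 22 23 24 25 26 27 28
     L  W  L  W  W  L  W  L  W  W  L  W  L  W  W  L  W  L  W  W  L  W  L  W  W  L  W  L  W
Position 28 is W, so the first player wins.

First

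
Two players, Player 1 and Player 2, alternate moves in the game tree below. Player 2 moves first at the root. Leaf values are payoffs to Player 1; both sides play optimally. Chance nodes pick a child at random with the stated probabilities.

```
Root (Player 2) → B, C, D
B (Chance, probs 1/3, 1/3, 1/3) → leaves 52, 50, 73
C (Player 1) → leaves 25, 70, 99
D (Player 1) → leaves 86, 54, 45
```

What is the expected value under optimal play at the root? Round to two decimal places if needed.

B (Chance): 1/3·52 + 1/3·50 + 1/3·73 = 58.33
C (Player 1): max(25, 70, 99) = 99
D (Player 1): max(86, 54, 45) = 86
Root (Player 2): min(58.33, 99, 86) = 58.33

58.33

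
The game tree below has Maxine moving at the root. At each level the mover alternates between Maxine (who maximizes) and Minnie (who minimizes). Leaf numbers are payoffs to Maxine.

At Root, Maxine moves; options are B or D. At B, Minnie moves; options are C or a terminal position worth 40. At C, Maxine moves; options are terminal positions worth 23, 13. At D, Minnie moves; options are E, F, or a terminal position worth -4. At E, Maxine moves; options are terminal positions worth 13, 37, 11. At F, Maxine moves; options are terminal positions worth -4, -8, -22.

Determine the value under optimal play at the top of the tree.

C (Maxine): max(23, 13) = 23
B (Minnie): min(23, 40) = 23
E (Maxine): max(13, 37, 11) = 37
F (Maxine): max(-4, -8, -22) = -4
D (Minnie): min(37, -4, -4) = -4
Root (Maxine): max(23, -4) = 23

23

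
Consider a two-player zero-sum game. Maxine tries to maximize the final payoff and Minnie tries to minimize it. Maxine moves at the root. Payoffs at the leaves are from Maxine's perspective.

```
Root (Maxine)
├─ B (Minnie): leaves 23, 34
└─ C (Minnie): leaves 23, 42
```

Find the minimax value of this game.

23

B (Minnie): min(23, 34) = 23
C (Minnie): min(23, 42) = 23
Root (Maxine): max(23, 23) = 23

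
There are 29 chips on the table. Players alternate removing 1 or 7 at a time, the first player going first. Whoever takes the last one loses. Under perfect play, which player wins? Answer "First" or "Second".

Second

W/L table (W = player to move can force a win):
i:   0  1  2  3  4  5  6  7  8  9 10 11 12 13 14 15 16 17 18 19 20 21 22 23 24 25 26 27 28 29
     W  L  W  L  W  L  W  L  W  L  W  L  W  L  W  L  W  L  W  L  W  L  W  L  W  L  W  L  W  L
Position 29 is L, so the second player wins.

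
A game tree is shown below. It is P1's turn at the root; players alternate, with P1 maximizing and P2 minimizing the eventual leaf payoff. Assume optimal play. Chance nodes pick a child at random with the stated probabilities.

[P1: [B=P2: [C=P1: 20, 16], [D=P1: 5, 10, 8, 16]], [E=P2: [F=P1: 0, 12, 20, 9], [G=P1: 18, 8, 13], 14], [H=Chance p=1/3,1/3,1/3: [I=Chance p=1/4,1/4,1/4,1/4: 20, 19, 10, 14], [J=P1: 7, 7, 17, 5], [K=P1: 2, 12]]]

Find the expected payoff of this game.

C (P1): max(20, 16) = 20
D (P1): max(5, 10, 8, 16) = 16
B (P2): min(20, 16) = 16
F (P1): max(0, 12, 20, 9) = 20
G (P1): max(18, 8, 13) = 18
E (P2): min(20, 18, 14) = 14
I (Chance): 1/4·20 + 1/4·19 + 1/4·10 + 1/4·14 = 15.75
J (P1): max(7, 7, 17, 5) = 17
K (P1): max(2, 12) = 12
H (Chance): 1/3·15.75 + 1/3·17 + 1/3·12 = 14.92
Root (P1): max(16, 14, 14.92) = 16

16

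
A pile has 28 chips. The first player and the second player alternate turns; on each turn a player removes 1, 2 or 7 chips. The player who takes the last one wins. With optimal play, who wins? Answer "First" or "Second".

First

W/L table (W = player to move can force a win):
i:   0  1  2  3  4  5  6  7  8  9 10 11 12 13 14 15 16 17 18 19 20 21 22 23 24 25 26 27 28
     L  W  W  L  W  W  L  W  W  L  W  W  L  W  W  L  W  W  L  W  W  L  W  W  L  W  W  L  W
Position 28 is W, so the first player wins.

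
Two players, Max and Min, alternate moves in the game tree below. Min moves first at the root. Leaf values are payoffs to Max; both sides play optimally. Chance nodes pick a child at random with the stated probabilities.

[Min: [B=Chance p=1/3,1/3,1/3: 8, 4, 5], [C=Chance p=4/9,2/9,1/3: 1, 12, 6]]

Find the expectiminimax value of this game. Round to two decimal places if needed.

B (Chance): 1/3·8 + 1/3·4 + 1/3·5 = 5.67
C (Chance): 4/9·1 + 2/9·12 + 1/3·6 = 5.11
Root (Min): min(5.67, 5.11) = 5.11

5.11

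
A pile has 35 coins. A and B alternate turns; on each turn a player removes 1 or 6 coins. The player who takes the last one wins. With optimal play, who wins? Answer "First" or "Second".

Second

Positions where the player to move wins (W) vs loses (L):
i:   0  1  2  3  4  5  6  7  8  9 10 11 12 13 14 15 16 17 18 19 20 21 22 23 24 25 26 27 28 29 30 31 32 33 34 35
     L  W  L  W  L  W  W  L  W  L  W  L  W  W  L  W  L  W  L  W  W  L  W  L  W  L  W  W  L  W  L  W  L  W  W  L
Position 35 is L, so the second player wins.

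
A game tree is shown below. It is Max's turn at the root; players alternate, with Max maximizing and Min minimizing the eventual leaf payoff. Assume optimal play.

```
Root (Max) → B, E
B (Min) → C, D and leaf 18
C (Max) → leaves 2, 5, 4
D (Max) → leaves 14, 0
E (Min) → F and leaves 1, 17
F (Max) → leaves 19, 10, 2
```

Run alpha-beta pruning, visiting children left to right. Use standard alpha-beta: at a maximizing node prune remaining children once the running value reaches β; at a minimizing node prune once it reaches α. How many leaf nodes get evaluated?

9

C [α=-∞,β=+∞]: v=5
D [α=-∞,β=5]: v=14 after child 1 ≥ β → β-cutoff, skip 1
B [α=-∞,β=+∞]: v=5
F [α=5,β=+∞]: v=19
E [α=5,β=+∞]: v=1 after child 2 ≤ α → α-cutoff, skip 1
Root [α=-∞,β=+∞]: v=5
Leaves evaluated: 9 of 11.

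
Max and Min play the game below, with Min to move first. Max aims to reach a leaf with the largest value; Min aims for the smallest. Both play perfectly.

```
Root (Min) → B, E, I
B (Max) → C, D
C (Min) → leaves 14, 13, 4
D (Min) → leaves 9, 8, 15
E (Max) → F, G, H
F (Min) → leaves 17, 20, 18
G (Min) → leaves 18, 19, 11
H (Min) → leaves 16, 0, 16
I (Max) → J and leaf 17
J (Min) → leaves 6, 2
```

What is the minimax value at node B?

8

C: min(14, 13, 4) = 4
D: min(9, 8, 15) = 8
B: max(4, 8) = 8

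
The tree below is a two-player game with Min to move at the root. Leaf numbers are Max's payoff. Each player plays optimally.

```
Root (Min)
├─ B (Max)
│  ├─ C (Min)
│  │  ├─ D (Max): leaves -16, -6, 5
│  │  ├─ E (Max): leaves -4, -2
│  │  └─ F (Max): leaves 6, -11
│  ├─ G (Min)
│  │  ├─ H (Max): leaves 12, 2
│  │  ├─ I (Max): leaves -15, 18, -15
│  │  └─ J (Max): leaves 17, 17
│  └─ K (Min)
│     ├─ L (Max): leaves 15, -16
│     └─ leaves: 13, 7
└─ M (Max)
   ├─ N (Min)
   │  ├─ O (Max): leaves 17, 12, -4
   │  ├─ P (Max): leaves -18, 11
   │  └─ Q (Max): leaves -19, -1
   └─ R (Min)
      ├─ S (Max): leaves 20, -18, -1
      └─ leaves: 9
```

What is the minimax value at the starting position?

D (Max): max(-16, -6, 5) = 5
E (Max): max(-4, -2) = -2
F (Max): max(6, -11) = 6
C (Min): min(5, -2, 6) = -2
H (Max): max(12, 2) = 12
I (Max): max(-15, 18, -15) = 18
J (Max): max(17, 17) = 17
G (Min): min(12, 18, 17) = 12
L (Max): max(15, -16) = 15
K (Min): min(15, 13, 7) = 7
B (Max): max(-2, 12, 7) = 12
O (Max): max(17, 12, -4) = 17
P (Max): max(-18, 11) = 11
Q (Max): max(-19, -1) = -1
N (Min): min(17, 11, -1) = -1
S (Max): max(20, -18, -1) = 20
R (Min): min(20, 9) = 9
M (Max): max(-1, 9) = 9
Root (Min): min(12, 9) = 9

9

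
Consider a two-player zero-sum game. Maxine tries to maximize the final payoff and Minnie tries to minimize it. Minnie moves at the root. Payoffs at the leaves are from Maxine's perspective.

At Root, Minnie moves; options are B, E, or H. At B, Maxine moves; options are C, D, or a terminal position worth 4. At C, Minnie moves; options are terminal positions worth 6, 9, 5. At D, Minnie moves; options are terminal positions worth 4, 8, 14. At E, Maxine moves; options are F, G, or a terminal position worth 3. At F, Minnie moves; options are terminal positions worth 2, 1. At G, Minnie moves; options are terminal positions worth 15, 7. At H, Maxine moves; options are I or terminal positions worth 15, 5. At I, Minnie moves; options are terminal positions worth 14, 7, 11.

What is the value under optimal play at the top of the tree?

C (Minnie): min(6, 9, 5) = 5
D (Minnie): min(4, 8, 14) = 4
B (Maxine): max(5, 4, 4) = 5
F (Minnie): min(2, 1) = 1
G (Minnie): min(15, 7) = 7
E (Maxine): max(1, 7, 3) = 7
I (Minnie): min(14, 7, 11) = 7
H (Maxine): max(7, 15, 5) = 15
Root (Minnie): min(5, 7, 15) = 5

5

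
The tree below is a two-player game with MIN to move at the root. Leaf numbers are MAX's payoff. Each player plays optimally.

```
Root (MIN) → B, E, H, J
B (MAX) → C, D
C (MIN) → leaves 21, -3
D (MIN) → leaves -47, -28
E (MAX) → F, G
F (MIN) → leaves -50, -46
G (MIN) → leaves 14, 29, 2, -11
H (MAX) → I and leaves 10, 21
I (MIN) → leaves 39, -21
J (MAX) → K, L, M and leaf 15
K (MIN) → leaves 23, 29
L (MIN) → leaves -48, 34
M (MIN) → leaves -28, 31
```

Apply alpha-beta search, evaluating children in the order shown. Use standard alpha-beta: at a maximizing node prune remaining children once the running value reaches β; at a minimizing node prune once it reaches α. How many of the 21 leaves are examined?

C [α=-∞,β=+∞]: v=-3
D [α=-3,β=+∞]: v=-47 after child 1 ≤ α → α-cutoff, skip 1
B [α=-∞,β=+∞]: v=-3
F [α=-∞,β=-3]: v=-50
G [α=-50,β=-3]: v=-11
E [α=-∞,β=-3]: v=-11
I [α=-∞,β=-11]: v=-21
H [α=-∞,β=-11]: v=10 after child 2 ≥ β → β-cutoff, skip 1
K [α=-∞,β=-11]: v=23
J [α=-∞,β=-11]: v=23 after child 1 ≥ β → β-cutoff, skip 3
Root [α=-∞,β=+∞]: v=-11
Leaves evaluated: 14 of 21.

14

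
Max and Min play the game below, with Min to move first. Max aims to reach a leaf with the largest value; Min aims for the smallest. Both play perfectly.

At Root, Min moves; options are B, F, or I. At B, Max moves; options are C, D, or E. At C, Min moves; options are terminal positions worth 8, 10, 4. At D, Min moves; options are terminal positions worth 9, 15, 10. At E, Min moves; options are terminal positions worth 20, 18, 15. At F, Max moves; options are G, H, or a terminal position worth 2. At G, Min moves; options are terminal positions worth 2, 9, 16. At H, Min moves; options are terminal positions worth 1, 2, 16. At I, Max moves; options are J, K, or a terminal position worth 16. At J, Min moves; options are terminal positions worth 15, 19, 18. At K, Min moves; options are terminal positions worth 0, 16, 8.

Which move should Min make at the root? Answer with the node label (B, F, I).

C (Min): min(8, 10, 4) = 4
D (Min): min(9, 15, 10) = 9
E (Min): min(20, 18, 15) = 15
B (Max): max(4, 9, 15) = 15
G (Min): min(2, 9, 16) = 2
H (Min): min(1, 2, 16) = 1
F (Max): max(2, 1, 2) = 2
J (Min): min(15, 19, 18) = 15
K (Min): min(0, 16, 8) = 0
I (Max): max(15, 0, 16) = 16
Root (Min): min(15, 2, 16) = 2
Min picks the child with the lowest value: F (value 2).

F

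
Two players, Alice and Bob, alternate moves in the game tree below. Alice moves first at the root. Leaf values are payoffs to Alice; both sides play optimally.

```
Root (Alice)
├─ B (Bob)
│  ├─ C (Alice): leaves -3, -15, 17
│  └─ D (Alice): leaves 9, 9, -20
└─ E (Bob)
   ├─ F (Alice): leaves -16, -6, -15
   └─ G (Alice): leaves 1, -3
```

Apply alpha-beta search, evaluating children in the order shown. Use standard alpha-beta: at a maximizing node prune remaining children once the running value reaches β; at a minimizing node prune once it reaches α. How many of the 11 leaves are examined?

9

C [α=-∞,β=+∞]: v=17
D [α=-∞,β=17]: v=9
B [α=-∞,β=+∞]: v=9
F [α=9,β=+∞]: v=-6
E [α=9,β=+∞]: v=-6 after child 1 ≤ α → α-cutoff, skip 1
Root [α=-∞,β=+∞]: v=9
Leaves evaluated: 9 of 11.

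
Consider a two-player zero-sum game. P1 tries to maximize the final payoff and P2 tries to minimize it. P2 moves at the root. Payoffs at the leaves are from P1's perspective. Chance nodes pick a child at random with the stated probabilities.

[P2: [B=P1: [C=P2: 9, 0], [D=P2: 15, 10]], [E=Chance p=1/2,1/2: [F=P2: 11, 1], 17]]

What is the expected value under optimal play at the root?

C (P2): min(9, 0) = 0
D (P2): min(15, 10) = 10
B (P1): max(0, 10) = 10
F (P2): min(11, 1) = 1
E (Chance): 1/2·1 + 1/2·17 = 9
Root (P2): min(10, 9) = 9

9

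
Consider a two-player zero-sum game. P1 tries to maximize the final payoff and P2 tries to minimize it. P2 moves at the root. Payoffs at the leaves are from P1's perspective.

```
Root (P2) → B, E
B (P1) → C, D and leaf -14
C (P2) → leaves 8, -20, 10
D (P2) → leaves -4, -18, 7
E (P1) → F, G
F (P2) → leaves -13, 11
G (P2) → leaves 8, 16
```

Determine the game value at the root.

-14

C (P2): min(8, -20, 10) = -20
D (P2): min(-4, -18, 7) = -18
B (P1): max(-20, -18, -14) = -14
F (P2): min(-13, 11) = -13
G (P2): min(8, 16) = 8
E (P1): max(-13, 8) = 8
Root (P2): min(-14, 8) = -14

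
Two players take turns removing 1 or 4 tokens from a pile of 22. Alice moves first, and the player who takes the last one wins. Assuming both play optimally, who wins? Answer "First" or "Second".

Compute winning (W) and losing (L) positions by backward induction:
i:   0  1  2  3  4  5  6  7  8  9 10 11 12 13 14 15 16 17 18 19 20 21 22
     L  W  L  W  W  L  W  L  W  W  L  W  L  W  W  L  W  L  W  W  L  W  L
Position 22 is L, so the second player wins.

Second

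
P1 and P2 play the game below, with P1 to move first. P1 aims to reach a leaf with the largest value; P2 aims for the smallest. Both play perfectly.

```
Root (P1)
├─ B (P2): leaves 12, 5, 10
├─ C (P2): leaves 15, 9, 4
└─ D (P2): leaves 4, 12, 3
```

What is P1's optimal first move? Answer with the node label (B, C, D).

B (P2): min(12, 5, 10) = 5
C (P2): min(15, 9, 4) = 4
D (P2): min(4, 12, 3) = 3
Root (P1): max(5, 4, 3) = 5
P1 picks the child with the highest value: B (value 5).

B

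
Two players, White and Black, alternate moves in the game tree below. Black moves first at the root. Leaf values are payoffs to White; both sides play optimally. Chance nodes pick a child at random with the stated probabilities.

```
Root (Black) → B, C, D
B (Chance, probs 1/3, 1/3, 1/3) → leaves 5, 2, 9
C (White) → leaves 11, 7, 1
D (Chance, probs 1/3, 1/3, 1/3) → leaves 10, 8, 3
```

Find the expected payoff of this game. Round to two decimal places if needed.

5.33

B (Chance): 1/3·5 + 1/3·2 + 1/3·9 = 5.33
C (White): max(11, 7, 1) = 11
D (Chance): 1/3·10 + 1/3·8 + 1/3·3 = 7
Root (Black): min(5.33, 11, 7) = 5.33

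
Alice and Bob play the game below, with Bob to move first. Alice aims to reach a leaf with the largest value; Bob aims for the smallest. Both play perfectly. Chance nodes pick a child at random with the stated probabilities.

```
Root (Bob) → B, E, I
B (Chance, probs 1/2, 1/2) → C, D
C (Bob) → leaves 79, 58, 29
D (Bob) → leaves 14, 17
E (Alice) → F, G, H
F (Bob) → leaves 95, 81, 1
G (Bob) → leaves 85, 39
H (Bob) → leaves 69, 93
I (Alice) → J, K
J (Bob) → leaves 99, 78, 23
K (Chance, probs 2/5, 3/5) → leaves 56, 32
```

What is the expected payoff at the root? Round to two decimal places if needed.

21.5

C (Bob): min(79, 58, 29) = 29
D (Bob): min(14, 17) = 14
B (Chance): 1/2·29 + 1/2·14 = 21.5
F (Bob): min(95, 81, 1) = 1
G (Bob): min(85, 39) = 39
H (Bob): min(69, 93) = 69
E (Alice): max(1, 39, 69) = 69
J (Bob): min(99, 78, 23) = 23
K (Chance): 2/5·56 + 3/5·32 = 41.6
I (Alice): max(23, 41.6) = 41.6
Root (Bob): min(21.5, 69, 41.6) = 21.5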